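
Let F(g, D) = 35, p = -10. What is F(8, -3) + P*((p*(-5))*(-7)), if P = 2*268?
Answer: -187565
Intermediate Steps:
P = 536
F(8, -3) + P*((p*(-5))*(-7)) = 35 + 536*(-10*(-5)*(-7)) = 35 + 536*(50*(-7)) = 35 + 536*(-350) = 35 - 187600 = -187565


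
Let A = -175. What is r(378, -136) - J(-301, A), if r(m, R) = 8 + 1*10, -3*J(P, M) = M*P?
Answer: 52729/3 ≈ 17576.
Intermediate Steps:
J(P, M) = -M*P/3
r(m, R) = 18 (r(m, R) = 8 + 10 = 18)
r(378, -136) - J(-301, A) = 18 - (-1)*(-175)*(-301)/3 = 18 - 1*(-52675/3) = 18 + 52675/3 = 52729/3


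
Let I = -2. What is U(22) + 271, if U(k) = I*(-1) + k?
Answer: 295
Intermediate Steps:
U(k) = 2 + k (U(k) = -2*(-1) + k = 2 + k)
U(22) + 271 = (2 + 22) + 271 = 24 + 271 = 295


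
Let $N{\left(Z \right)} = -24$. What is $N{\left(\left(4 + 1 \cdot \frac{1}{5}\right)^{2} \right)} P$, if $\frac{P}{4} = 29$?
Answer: $-2784$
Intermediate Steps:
$P = 116$ ($P = 4 \cdot 29 = 116$)
$N{\left(\left(4 + 1 \cdot \frac{1}{5}\right)^{2} \right)} P = \left(-24\right) 116 = -2784$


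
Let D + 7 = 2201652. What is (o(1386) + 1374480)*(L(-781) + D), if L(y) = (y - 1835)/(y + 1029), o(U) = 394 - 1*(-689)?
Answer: 3028486891164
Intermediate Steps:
D = 2201645 (D = -7 + 2201652 = 2201645)
o(U) = 1083 (o(U) = 394 + 689 = 1083)
L(y) = (-1835 + y)/(1029 + y)
(o(1386) + 1374480)*(L(-781) + D) = (1083 + 1374480)*((-1835 - 781)/(1029 - 781) + 2201645) = 1375563*(-2616/248 + 2201645) = 1375563*((1/248)*(-2616) + 2201645) = 1375563*(-327/31 + 2201645) = 1375563*(68250668/31) = 3028486891164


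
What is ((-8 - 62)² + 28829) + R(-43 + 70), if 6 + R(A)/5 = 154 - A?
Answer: 34334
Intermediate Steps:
R(A) = 740 - 5*A (R(A) = -30 + 5*(154 - A) = -30 + (770 - 5*A) = 740 - 5*A)
((-8 - 62)² + 28829) + R(-43 + 70) = ((-8 - 62)² + 28829) + (740 - 5*(-43 + 70)) = ((-70)² + 28829) + (740 - 5*27) = (4900 + 28829) + (740 - 135) = 33729 + 605 = 34334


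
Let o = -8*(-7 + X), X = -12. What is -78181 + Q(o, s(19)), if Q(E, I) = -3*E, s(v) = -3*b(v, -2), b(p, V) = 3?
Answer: -78637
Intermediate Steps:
o = 152 (o = -8*(-7 - 12) = -8*(-19) = 152)
s(v) = -9 (s(v) = -3*3 = -9)
-78181 + Q(o, s(19)) = -78181 - 3*152 = -78181 - 456 = -78637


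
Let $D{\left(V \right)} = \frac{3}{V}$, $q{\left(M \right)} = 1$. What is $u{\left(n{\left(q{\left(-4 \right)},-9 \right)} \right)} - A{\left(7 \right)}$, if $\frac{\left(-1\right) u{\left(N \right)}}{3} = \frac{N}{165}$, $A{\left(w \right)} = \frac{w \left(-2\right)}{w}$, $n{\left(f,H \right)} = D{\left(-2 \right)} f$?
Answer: $\frac{223}{110} \approx 2.0273$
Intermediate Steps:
$n{\left(f,H \right)} = - \frac{3 f}{2}$ ($n{\left(f,H \right)} = \frac{3}{-2} f = 3 \left(- \frac{1}{2}\right) f = - \frac{3 f}{2}$)
$A{\left(w \right)} = -2$ ($A{\left(w \right)} = \frac{\left(-2\right) w}{w} = -2$)
$u{\left(N \right)} = - \frac{N}{55}$ ($u{\left(N \right)} = - 3 \frac{N}{165} = - \frac{N}{55}$)
$u{\left(n{\left(q{\left(-4 \right)},-9 \right)} \right)} - A{\left(7 \right)} = - \frac{\left(- \frac{3}{2}\right) 1}{55} - -2 = \left(- \frac{1}{55}\right) \left(- \frac{3}{2}\right) + 2 = \frac{3}{110} + 2 = \frac{223}{110}$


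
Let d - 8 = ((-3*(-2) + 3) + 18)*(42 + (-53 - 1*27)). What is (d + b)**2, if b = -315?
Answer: 1776889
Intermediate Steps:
d = -1018 (d = 8 + ((-3*(-2) + 3) + 18)*(42 + (-53 - 1*27)) = 8 + ((6 + 3) + 18)*(42 + (-53 - 27)) = 8 + (9 + 18)*(42 - 80) = 8 + 27*(-38) = 8 - 1026 = -1018)
(d + b)**2 = (-1018 - 315)**2 = (-1333)**2 = 1776889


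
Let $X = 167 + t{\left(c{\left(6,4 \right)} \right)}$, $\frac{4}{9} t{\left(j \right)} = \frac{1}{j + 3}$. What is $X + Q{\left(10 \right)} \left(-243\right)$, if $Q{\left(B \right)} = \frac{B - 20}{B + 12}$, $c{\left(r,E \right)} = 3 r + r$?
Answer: $\frac{36635}{132} \approx 277.54$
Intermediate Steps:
$c{\left(r,E \right)} = 4 r$
$t{\left(j \right)} = \frac{9}{4 \left(3 + j\right)}$ ($t{\left(j \right)} = \frac{9}{4 \left(j + 3\right)} = \frac{9}{4 \left(3 + j\right)}$)
$X = \frac{2005}{12}$ ($X = 167 + \frac{9}{4 \left(3 + 4 \cdot 6\right)} = 167 + \frac{9}{4 \left(3 + 24\right)} = 167 + \frac{9}{4 \cdot 27} = 167 + \frac{9}{4} \cdot \frac{1}{27} = 167 + \frac{1}{12} = \frac{2005}{12} \approx 167.08$)
$Q{\left(B \right)} = \frac{-20 + B}{12 + B}$
$X + Q{\left(10 \right)} \left(-243\right) = \frac{2005}{12} + \frac{-20 + 10}{12 + 10} \left(-243\right) = \frac{2005}{12} + \frac{1}{22} \left(-10\right) \left(-243\right) = \frac{2005}{12} - - \frac{1215}{11} = \frac{2005}{12} + \frac{1215}{11} = \frac{36635}{132}$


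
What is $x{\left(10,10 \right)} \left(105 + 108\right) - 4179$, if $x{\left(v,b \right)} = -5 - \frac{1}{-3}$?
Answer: $-5173$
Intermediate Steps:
$x{\left(v,b \right)} = - \frac{14}{3}$ ($x{\left(v,b \right)} = -5 - - \frac{1}{3} = -5 + \frac{1}{3} = - \frac{14}{3}$)
$x{\left(10,10 \right)} \left(105 + 108\right) - 4179 = - \frac{14 \left(105 + 108\right)}{3} - 4179 = \left(- \frac{14}{3}\right) 213 - 4179 = -994 - 4179 = -5173$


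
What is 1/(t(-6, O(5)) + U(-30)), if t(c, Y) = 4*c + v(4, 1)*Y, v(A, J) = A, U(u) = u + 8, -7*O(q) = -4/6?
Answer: -21/958 ≈ -0.021921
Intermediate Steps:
O(q) = 2/21 (O(q) = -(-4)/(7*6) = -⅐*(-⅔) = 2/21)
U(u) = 8 + u
t(c, Y) = 4*Y + 4*c (t(c, Y) = 4*c + 4*Y = 4*Y + 4*c)
1/(t(-6, O(5)) + U(-30)) = 1/((4*(2/21) + 4*(-6)) + (8 - 30)) = 1/((8/21 - 24) - 22) = 1/(-496/21 - 22) = 1/(-958/21) = -21/958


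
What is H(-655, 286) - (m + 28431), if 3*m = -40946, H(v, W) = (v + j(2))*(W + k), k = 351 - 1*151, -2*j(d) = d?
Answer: -1000795/3 ≈ -3.3360e+5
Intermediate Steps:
j(d) = -d/2
k = 200 (k = 351 - 151 = 200)
H(v, W) = (-1 + v)*(200 + W) (H(v, W) = (v - ½*2)*(W + 200) = (v - 1)*(200 + W) = (-1 + v)*(200 + W))
m = -40946/3 (m = (⅓)*(-40946) = -40946/3 ≈ -13649.)
H(-655, 286) - (m + 28431) = (-200 - 1*286 + 200*(-655) + 286*(-655)) - (-40946/3 + 28431) = (-200 - 286 - 131000 - 187330) - 1*44347/3 = -318816 - 44347/3 = -1000795/3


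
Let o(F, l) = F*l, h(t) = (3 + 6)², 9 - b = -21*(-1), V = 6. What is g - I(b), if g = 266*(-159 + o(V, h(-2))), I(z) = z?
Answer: 86994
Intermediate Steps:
b = -12 (b = 9 - (-21)*(-1) = 9 - 1*21 = 9 - 21 = -12)
h(t) = 81 (h(t) = 9² = 81)
g = 86982 (g = 266*(-159 + 6*81) = 266*(-159 + 486) = 266*327 = 86982)
g - I(b) = 86982 - 1*(-12) = 86982 + 12 = 86994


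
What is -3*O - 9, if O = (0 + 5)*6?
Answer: -99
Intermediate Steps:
O = 30 (O = 5*6 = 30)
-3*O - 9 = -3*30 - 9 = -90 - 9 = -99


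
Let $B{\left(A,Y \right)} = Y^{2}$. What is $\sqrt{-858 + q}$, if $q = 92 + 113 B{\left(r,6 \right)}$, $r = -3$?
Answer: $\sqrt{3302} \approx 57.463$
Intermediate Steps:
$q = 4160$ ($q = 92 + 113 \cdot 6^{2} = 92 + 113 \cdot 36 = 92 + 4068 = 4160$)
$\sqrt{-858 + q} = \sqrt{-858 + 4160} = \sqrt{3302}$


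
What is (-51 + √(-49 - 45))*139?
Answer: -7089 + 139*I*√94 ≈ -7089.0 + 1347.7*I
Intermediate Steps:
(-51 + √(-49 - 45))*139 = (-51 + √(-94))*139 = (-51 + I*√94)*139 = -7089 + 139*I*√94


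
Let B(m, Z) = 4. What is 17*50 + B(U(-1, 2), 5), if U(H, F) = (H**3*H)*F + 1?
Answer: 854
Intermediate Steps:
U(H, F) = 1 + F*H**4 (U(H, F) = H**4*F + 1 = F*H**4 + 1 = 1 + F*H**4)
17*50 + B(U(-1, 2), 5) = 17*50 + 4 = 850 + 4 = 854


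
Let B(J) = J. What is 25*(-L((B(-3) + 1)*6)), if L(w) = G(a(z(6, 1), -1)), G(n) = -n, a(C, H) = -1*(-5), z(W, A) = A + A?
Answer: 125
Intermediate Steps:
z(W, A) = 2*A
a(C, H) = 5
L(w) = -5 (L(w) = -1*5 = -5)
25*(-L((B(-3) + 1)*6)) = 25*(-1*(-5)) = 25*5 = 125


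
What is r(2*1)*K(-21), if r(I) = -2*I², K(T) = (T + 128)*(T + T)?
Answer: 35952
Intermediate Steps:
K(T) = 2*T*(128 + T) (K(T) = (128 + T)*(2*T) = 2*T*(128 + T))
r(2*1)*K(-21) = (-2*(2*1)²)*(2*(-21)*(128 - 21)) = (-2*2²)*(2*(-21)*107) = -2*4*(-4494) = -8*(-4494) = 35952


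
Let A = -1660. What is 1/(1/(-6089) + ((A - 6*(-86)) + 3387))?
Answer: 6089/13657626 ≈ 0.00044583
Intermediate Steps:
1/(1/(-6089) + ((A - 6*(-86)) + 3387)) = 1/(1/(-6089) + ((-1660 - 6*(-86)) + 3387)) = 1/(-1/6089 + ((-1660 + 516) + 3387)) = 1/(-1/6089 + (-1144 + 3387)) = 1/(-1/6089 + 2243) = 1/(13657626/6089) = 6089/13657626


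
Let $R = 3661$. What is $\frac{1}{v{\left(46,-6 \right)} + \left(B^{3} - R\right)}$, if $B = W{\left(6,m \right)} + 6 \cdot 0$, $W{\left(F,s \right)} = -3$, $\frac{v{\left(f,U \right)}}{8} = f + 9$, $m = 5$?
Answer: $- \frac{1}{3248} \approx -0.00030788$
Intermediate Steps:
$v{\left(f,U \right)} = 72 + 8 f$ ($v{\left(f,U \right)} = 8 \left(f + 9\right) = 8 \left(9 + f\right) = 72 + 8 f$)
$B = -3$ ($B = -3 + 6 \cdot 0 = -3 + 0 = -3$)
$\frac{1}{v{\left(46,-6 \right)} + \left(B^{3} - R\right)} = \frac{1}{\left(72 + 8 \cdot 46\right) + \left(\left(-3\right)^{3} - 3661\right)} = \frac{1}{\left(72 + 368\right) - 3688} = \frac{1}{440 - 3688} = \frac{1}{-3248} = - \frac{1}{3248}$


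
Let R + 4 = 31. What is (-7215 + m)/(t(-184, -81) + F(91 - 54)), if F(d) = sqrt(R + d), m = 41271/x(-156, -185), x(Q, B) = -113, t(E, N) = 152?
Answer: -428283/9040 ≈ -47.376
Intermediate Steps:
R = 27 (R = -4 + 31 = 27)
m = -41271/113 (m = 41271/(-113) = 41271*(-1/113) = -41271/113 ≈ -365.23)
F(d) = sqrt(27 + d)
(-7215 + m)/(t(-184, -81) + F(91 - 54)) = (-7215 - 41271/113)/(152 + sqrt(27 + (91 - 54))) = -856566/(113*(152 + sqrt(27 + 37))) = -856566/(113*(152 + sqrt(64))) = -856566/(113*(152 + 8)) = -856566/113/160 = -856566/113*1/160 = -428283/9040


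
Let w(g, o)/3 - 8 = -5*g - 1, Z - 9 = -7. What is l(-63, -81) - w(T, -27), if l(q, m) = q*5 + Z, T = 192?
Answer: 2546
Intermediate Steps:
Z = 2 (Z = 9 - 7 = 2)
w(g, o) = 21 - 15*g (w(g, o) = 24 + 3*(-5*g - 1) = 24 + 3*(-1 - 5*g) = 24 + (-3 - 15*g) = 21 - 15*g)
l(q, m) = 2 + 5*q (l(q, m) = q*5 + 2 = 5*q + 2 = 2 + 5*q)
l(-63, -81) - w(T, -27) = (2 + 5*(-63)) - (21 - 15*192) = (2 - 315) - (21 - 2880) = -313 - 1*(-2859) = -313 + 2859 = 2546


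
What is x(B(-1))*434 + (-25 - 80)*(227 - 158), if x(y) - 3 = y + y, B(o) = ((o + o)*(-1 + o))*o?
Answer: -9415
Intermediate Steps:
B(o) = 2*o**2*(-1 + o) (B(o) = ((2*o)*(-1 + o))*o = (2*o*(-1 + o))*o = 2*o**2*(-1 + o))
x(y) = 3 + 2*y (x(y) = 3 + (y + y) = 3 + 2*y)
x(B(-1))*434 + (-25 - 80)*(227 - 158) = (3 + 2*(2*(-1)**2*(-1 - 1)))*434 + (-25 - 80)*(227 - 158) = (3 + 2*(2*1*(-2)))*434 - 105*69 = (3 + 2*(-4))*434 - 7245 = (3 - 8)*434 - 7245 = -5*434 - 7245 = -2170 - 7245 = -9415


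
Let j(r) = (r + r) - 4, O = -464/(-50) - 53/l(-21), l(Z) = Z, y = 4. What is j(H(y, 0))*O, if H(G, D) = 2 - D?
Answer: 0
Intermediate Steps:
O = 6197/525 (O = -464/(-50) - 53/(-21) = -464*(-1/50) - 53*(-1/21) = 232/25 + 53/21 = 6197/525 ≈ 11.804)
j(r) = -4 + 2*r (j(r) = 2*r - 4 = -4 + 2*r)
j(H(y, 0))*O = (-4 + 2*(2 - 1*0))*(6197/525) = (-4 + 2*(2 + 0))*(6197/525) = (-4 + 2*2)*(6197/525) = (-4 + 4)*(6197/525) = 0*(6197/525) = 0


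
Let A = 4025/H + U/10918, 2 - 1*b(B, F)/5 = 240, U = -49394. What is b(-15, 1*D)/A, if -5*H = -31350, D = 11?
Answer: 8146247340/26575543 ≈ 306.53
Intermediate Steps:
H = 6270 (H = -1/5*(-31350) = 6270)
b(B, F) = -1190 (b(B, F) = 10 - 5*240 = 10 - 1200 = -1190)
A = -26575543/6845586 (A = 4025/6270 - 49394/10918 = 4025*(1/6270) - 49394*1/10918 = 805/1254 - 24697/5459 = -26575543/6845586 ≈ -3.8821)
b(-15, 1*D)/A = -1190/(-26575543/6845586) = -1190*(-6845586/26575543) = 8146247340/26575543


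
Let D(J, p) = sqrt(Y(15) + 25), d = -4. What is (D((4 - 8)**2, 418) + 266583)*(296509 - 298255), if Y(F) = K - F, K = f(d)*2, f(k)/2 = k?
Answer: -465453918 - 1746*I*sqrt(6) ≈ -4.6545e+8 - 4276.8*I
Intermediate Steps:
f(k) = 2*k
K = -16 (K = (2*(-4))*2 = -8*2 = -16)
Y(F) = -16 - F
D(J, p) = I*sqrt(6) (D(J, p) = sqrt((-16 - 1*15) + 25) = sqrt((-16 - 15) + 25) = sqrt(-31 + 25) = sqrt(-6) = I*sqrt(6))
(D((4 - 8)**2, 418) + 266583)*(296509 - 298255) = (I*sqrt(6) + 266583)*(296509 - 298255) = (266583 + I*sqrt(6))*(-1746) = -465453918 - 1746*I*sqrt(6)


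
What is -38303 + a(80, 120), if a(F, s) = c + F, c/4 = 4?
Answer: -38207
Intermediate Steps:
c = 16 (c = 4*4 = 16)
a(F, s) = 16 + F
-38303 + a(80, 120) = -38303 + (16 + 80) = -38303 + 96 = -38207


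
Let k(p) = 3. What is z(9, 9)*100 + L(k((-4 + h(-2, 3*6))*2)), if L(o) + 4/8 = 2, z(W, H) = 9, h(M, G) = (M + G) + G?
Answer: 1803/2 ≈ 901.50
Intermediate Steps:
h(M, G) = M + 2*G (h(M, G) = (G + M) + G = M + 2*G)
L(o) = 3/2 (L(o) = -½ + 2 = 3/2)
z(9, 9)*100 + L(k((-4 + h(-2, 3*6))*2)) = 9*100 + 3/2 = 900 + 3/2 = 1803/2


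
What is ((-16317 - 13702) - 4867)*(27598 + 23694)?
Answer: -1789372712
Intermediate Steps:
((-16317 - 13702) - 4867)*(27598 + 23694) = (-30019 - 4867)*51292 = -34886*51292 = -1789372712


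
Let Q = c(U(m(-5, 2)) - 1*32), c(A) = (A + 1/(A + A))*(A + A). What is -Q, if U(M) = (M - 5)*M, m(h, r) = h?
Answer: -649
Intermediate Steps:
U(M) = M*(-5 + M) (U(M) = (-5 + M)*M = M*(-5 + M))
c(A) = 2*A*(A + 1/(2*A)) (c(A) = (A + 1/(2*A))*(2*A) = 2*A*(A + 1/(2*A)))
Q = 649 (Q = 1 + 2*(-5*(-5 - 5) - 1*32)**2 = 1 + 2*(-5*(-10) - 32)**2 = 1 + 2*(50 - 32)**2 = 1 + 2*18**2 = 1 + 2*324 = 1 + 648 = 649)
-Q = -1*649 = -649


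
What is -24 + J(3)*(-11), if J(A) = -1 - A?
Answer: 20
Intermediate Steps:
-24 + J(3)*(-11) = -24 + (-1 - 1*3)*(-11) = -24 + (-1 - 3)*(-11) = -24 - 4*(-11) = -24 + 44 = 20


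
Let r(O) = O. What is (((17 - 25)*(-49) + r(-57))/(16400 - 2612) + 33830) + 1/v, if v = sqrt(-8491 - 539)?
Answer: 466448375/13788 - I*sqrt(9030)/9030 ≈ 33830.0 - 0.010523*I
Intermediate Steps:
v = I*sqrt(9030) (v = sqrt(-9030) = I*sqrt(9030) ≈ 95.026*I)
(((17 - 25)*(-49) + r(-57))/(16400 - 2612) + 33830) + 1/v = (((17 - 25)*(-49) - 57)/(16400 - 2612) + 33830) + 1/(I*sqrt(9030)) = ((-8*(-49) - 57)/13788 + 33830) - I*sqrt(9030)/9030 = ((392 - 57)*(1/13788) + 33830) - I*sqrt(9030)/9030 = (335*(1/13788) + 33830) - I*sqrt(9030)/9030 = (335/13788 + 33830) - I*sqrt(9030)/9030 = 466448375/13788 - I*sqrt(9030)/9030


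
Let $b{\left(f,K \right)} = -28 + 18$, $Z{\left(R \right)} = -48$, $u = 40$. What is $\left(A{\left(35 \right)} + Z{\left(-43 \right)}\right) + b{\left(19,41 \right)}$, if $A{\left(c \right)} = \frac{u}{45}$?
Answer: $- \frac{514}{9} \approx -57.111$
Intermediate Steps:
$A{\left(c \right)} = \frac{8}{9}$ ($A{\left(c \right)} = \frac{40}{45} = 40 \cdot \frac{1}{45} = \frac{8}{9}$)
$b{\left(f,K \right)} = -10$
$\left(A{\left(35 \right)} + Z{\left(-43 \right)}\right) + b{\left(19,41 \right)} = \left(\frac{8}{9} - 48\right) - 10 = - \frac{424}{9} - 10 = - \frac{514}{9}$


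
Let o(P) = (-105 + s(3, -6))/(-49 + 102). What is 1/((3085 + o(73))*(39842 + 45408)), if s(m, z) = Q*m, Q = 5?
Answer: 53/13931128750 ≈ 3.8044e-9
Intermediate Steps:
s(m, z) = 5*m
o(P) = -90/53 (o(P) = (-105 + 5*3)/(-49 + 102) = (-105 + 15)/53 = -90*1/53 = -90/53)
1/((3085 + o(73))*(39842 + 45408)) = 1/((3085 - 90/53)*(39842 + 45408)) = 1/((163415/53)*85250) = 1/(13931128750/53) = 53/13931128750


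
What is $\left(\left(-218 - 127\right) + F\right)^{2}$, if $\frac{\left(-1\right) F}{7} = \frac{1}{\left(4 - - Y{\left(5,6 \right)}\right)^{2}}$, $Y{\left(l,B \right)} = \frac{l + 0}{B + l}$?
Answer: $\frac{14031823936}{117649} \approx 1.1927 \cdot 10^{5}$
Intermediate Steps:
$Y{\left(l,B \right)} = \frac{l}{B + l}$
$F = - \frac{121}{343}$ ($F = - \frac{7}{\left(4 - - \frac{5}{6 + 5}\right)^{2}} = - \frac{7}{\left(4 + \left(\left(5 + \frac{5}{11}\right) - 5\right)\right)^{2}} = - \frac{7}{\left(4 + \left(\frac{60}{11} - 5\right)\right)^{2}} = - \frac{7}{\left(4 + \frac{5}{11}\right)^{2}} = - \frac{7}{\left(\frac{49}{11}\right)^{2}} = - \frac{7}{\frac{2401}{121}} = \left(-7\right) \frac{121}{2401} = - \frac{121}{343} \approx -0.35277$)
$\left(\left(-218 - 127\right) + F\right)^{2} = \left(\left(-218 - 127\right) - \frac{121}{343}\right)^{2} = \left(-345 - \frac{121}{343}\right)^{2} = \left(- \frac{118456}{343}\right)^{2} = \frac{14031823936}{117649}$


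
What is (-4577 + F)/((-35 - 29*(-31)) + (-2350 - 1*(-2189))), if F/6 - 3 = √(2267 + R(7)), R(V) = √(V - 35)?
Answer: -4559/703 + 6*√(2267 + 2*I*√7)/703 ≈ -6.0787 + 0.00047426*I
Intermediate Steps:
R(V) = √(-35 + V)
F = 18 + 6*√(2267 + 2*I*√7) (F = 18 + 6*√(2267 + √(-35 + 7)) = 18 + 6*√(2267 + √(-28)) = 18 + 6*√(2267 + 2*I*√7) ≈ 303.68 + 0.33341*I)
(-4577 + F)/((-35 - 29*(-31)) + (-2350 - 1*(-2189))) = (-4577 + (18 + 6*√(2267 + 2*I*√7)))/((-35 - 29*(-31)) + (-2350 - 1*(-2189))) = (-4559 + 6*√(2267 + 2*I*√7))/((-35 + 899) + (-2350 + 2189)) = (-4559 + 6*√(2267 + 2*I*√7))/(864 - 161) = (-4559 + 6*√(2267 + 2*I*√7))/703 = (-4559 + 6*√(2267 + 2*I*√7))*(1/703) = -4559/703 + 6*√(2267 + 2*I*√7)/703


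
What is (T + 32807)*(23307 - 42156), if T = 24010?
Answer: -1070943633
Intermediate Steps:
(T + 32807)*(23307 - 42156) = (24010 + 32807)*(23307 - 42156) = 56817*(-18849) = -1070943633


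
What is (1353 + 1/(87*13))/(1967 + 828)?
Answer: 1530244/3161145 ≈ 0.48408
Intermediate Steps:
(1353 + 1/(87*13))/(1967 + 828) = (1353 + 1/1131)/2795 = (1353 + 1/1131)*(1/2795) = (1530244/1131)*(1/2795) = 1530244/3161145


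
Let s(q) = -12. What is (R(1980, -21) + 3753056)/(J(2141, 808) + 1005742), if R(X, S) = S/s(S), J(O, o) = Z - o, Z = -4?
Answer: 15012231/4019720 ≈ 3.7346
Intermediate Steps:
J(O, o) = -4 - o
R(X, S) = -S/12 (R(X, S) = S/(-12) = S*(-1/12) = -S/12)
(R(1980, -21) + 3753056)/(J(2141, 808) + 1005742) = (-1/12*(-21) + 3753056)/((-4 - 1*808) + 1005742) = (7/4 + 3753056)/((-4 - 808) + 1005742) = 15012231/(4*(-812 + 1005742)) = (15012231/4)/1004930 = (15012231/4)*(1/1004930) = 15012231/4019720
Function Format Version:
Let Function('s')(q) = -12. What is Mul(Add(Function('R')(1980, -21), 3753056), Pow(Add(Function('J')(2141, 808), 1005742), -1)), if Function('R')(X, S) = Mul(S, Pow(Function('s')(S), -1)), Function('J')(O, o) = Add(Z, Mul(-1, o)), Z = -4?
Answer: Rational(15012231, 4019720) ≈ 3.7346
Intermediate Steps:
Function('J')(O, o) = Add(-4, Mul(-1, o))
Function('R')(X, S) = Mul(Rational(-1, 12), S) (Function('R')(X, S) = Mul(S, Pow(-12, -1)) = Mul(S, Rational(-1, 12)) = Mul(Rational(-1, 12), S))
Mul(Add(Function('R')(1980, -21), 3753056), Pow(Add(Function('J')(2141, 808), 1005742), -1)) = Mul(Add(Mul(Rational(-1, 12), -21), 3753056), Pow(Add(Add(-4, Mul(-1, 808)), 1005742), -1)) = Mul(Add(Rational(7, 4), 3753056), Pow(Add(Add(-4, -808), 1005742), -1)) = Mul(Rational(15012231, 4), Pow(Add(-812, 1005742), -1)) = Mul(Rational(15012231, 4), Pow(1004930, -1)) = Mul(Rational(15012231, 4), Rational(1, 1004930)) = Rational(15012231, 4019720)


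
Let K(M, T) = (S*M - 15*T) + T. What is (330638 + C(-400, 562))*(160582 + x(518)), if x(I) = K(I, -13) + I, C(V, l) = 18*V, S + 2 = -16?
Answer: 49148991604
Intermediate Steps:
S = -18 (S = -2 - 16 = -18)
K(M, T) = -18*M - 14*T (K(M, T) = (-18*M - 15*T) + T = -18*M - 14*T)
x(I) = 182 - 17*I (x(I) = (-18*I - 14*(-13)) + I = (-18*I + 182) + I = (182 - 18*I) + I = 182 - 17*I)
(330638 + C(-400, 562))*(160582 + x(518)) = (330638 + 18*(-400))*(160582 + (182 - 17*518)) = (330638 - 7200)*(160582 + (182 - 8806)) = 323438*(160582 - 8624) = 323438*151958 = 49148991604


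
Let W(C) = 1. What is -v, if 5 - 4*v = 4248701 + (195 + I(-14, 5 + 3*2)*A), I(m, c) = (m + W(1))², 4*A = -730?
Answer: 8436097/8 ≈ 1.0545e+6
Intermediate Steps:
A = -365/2 (A = (¼)*(-730) = -365/2 ≈ -182.50)
I(m, c) = (1 + m)² (I(m, c) = (m + 1)² = (1 + m)²)
v = -8436097/8 (v = 5/4 - (4248701 + (195 + (1 - 14)²*(-365/2)))/4 = 5/4 - (4248701 + (195 + (-13)²*(-365/2)))/4 = 5/4 - (4248701 + (195 + 169*(-365/2)))/4 = 5/4 - (4248701 + (195 - 61685/2))/4 = 5/4 - (4248701 - 61295/2)/4 = 5/4 - ¼*8436107/2 = 5/4 - 8436107/8 = -8436097/8 ≈ -1.0545e+6)
-v = -1*(-8436097/8) = 8436097/8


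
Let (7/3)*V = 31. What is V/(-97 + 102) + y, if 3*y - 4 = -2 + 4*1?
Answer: 163/35 ≈ 4.6571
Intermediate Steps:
V = 93/7 (V = (3/7)*31 = 93/7 ≈ 13.286)
y = 2 (y = 4/3 + (-2 + 4*1)/3 = 4/3 + (-2 + 4)/3 = 4/3 + (⅓)*2 = 4/3 + ⅔ = 2)
V/(-97 + 102) + y = (93/7)/(-97 + 102) + 2 = (93/7)/5 + 2 = (⅕)*(93/7) + 2 = 93/35 + 2 = 163/35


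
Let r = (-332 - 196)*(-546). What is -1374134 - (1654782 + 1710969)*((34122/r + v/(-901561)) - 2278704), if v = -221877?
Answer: 10067606732010473130279/1312672816 ≈ 7.6695e+12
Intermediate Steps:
r = 288288 (r = -528*(-546) = 288288)
-1374134 - (1654782 + 1710969)*((34122/r + v/(-901561)) - 2278704) = -1374134 - (1654782 + 1710969)*((34122/288288 - 221877/(-901561)) - 2278704) = -1374134 - 3365751*((34122*(1/288288) - 221877*(-1/901561)) - 2278704) = -1374134 - 3365751*((517/4368 + 221877/901561) - 2278704) = -1374134 - 3365751*(1435265773/3938018448 - 2278704) = -1374134 - 3365751*(-8973576954265619)/3938018448 = -1374134 - 1*(-10067608535798820471623/1312672816) = -1374134 + 10067608535798820471623/1312672816 = 10067606732010473130279/1312672816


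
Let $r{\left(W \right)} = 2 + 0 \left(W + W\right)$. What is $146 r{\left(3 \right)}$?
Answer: $292$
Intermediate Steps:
$r{\left(W \right)} = 2$ ($r{\left(W \right)} = 2 + 0 \cdot 2 W = 2 + 0 = 2$)
$146 r{\left(3 \right)} = 146 \cdot 2 = 292$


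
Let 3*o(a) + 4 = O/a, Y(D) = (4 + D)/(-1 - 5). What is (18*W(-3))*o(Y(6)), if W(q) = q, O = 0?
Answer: 72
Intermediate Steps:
Y(D) = -⅔ - D/6 (Y(D) = (4 + D)/(-6) = (4 + D)*(-⅙) = -⅔ - D/6)
o(a) = -4/3 (o(a) = -4/3 + (0/a)/3 = -4/3 + (⅓)*0 = -4/3 + 0 = -4/3)
(18*W(-3))*o(Y(6)) = (18*(-3))*(-4/3) = -54*(-4/3) = 72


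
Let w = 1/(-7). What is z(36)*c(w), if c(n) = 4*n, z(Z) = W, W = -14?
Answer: 8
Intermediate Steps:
z(Z) = -14
w = -1/7 ≈ -0.14286
z(36)*c(w) = -56*(-1)/7 = -14*(-4/7) = 8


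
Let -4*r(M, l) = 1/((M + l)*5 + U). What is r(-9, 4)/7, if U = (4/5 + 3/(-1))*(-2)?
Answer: 5/2884 ≈ 0.0017337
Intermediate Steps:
U = 22/5 (U = (4*(1/5) + 3*(-1))*(-2) = (4/5 - 3)*(-2) = -11/5*(-2) = 22/5 ≈ 4.4000)
r(M, l) = -1/(4*(22/5 + 5*M + 5*l)) (r(M, l) = -1/(4*((M + l)*5 + 22/5)) = -1/(4*((5*M + 5*l) + 22/5)) = -1/(4*(22/5 + 5*M + 5*l)))
r(-9, 4)/7 = (-5/(88 + 100*(-9) + 100*4))/7 = (-5/(88 - 900 + 400))/7 = (-5/(-412))/7 = (-5*(-1/412))/7 = (1/7)*(5/412) = 5/2884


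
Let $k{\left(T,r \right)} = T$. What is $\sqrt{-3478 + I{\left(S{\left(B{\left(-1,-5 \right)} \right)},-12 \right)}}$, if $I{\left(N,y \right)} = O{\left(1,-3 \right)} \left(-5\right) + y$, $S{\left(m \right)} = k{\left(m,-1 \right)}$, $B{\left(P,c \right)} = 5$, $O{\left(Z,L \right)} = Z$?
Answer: $i \sqrt{3495} \approx 59.119 i$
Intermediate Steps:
$S{\left(m \right)} = m$
$I{\left(N,y \right)} = -5 + y$ ($I{\left(N,y \right)} = 1 \left(-5\right) + y = -5 + y$)
$\sqrt{-3478 + I{\left(S{\left(B{\left(-1,-5 \right)} \right)},-12 \right)}} = \sqrt{-3478 - 17} = \sqrt{-3495} = i \sqrt{3495}$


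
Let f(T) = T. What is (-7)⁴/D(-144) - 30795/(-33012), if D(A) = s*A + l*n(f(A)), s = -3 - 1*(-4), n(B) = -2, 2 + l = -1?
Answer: -1389113/84364 ≈ -16.466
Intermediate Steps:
l = -3 (l = -2 - 1 = -3)
s = 1 (s = -3 + 4 = 1)
D(A) = 6 + A (D(A) = 1*A - 3*(-2) = A + 6 = 6 + A)
(-7)⁴/D(-144) - 30795/(-33012) = (-7)⁴/(6 - 144) - 30795/(-33012) = 2401/(-138) - 30795*(-1/33012) = 2401*(-1/138) + 10265/11004 = -2401/138 + 10265/11004 = -1389113/84364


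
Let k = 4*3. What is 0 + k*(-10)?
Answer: -120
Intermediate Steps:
k = 12
0 + k*(-10) = 0 + 12*(-10) = 0 - 120 = -120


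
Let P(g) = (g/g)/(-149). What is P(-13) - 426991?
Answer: -63621660/149 ≈ -4.2699e+5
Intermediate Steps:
P(g) = -1/149 (P(g) = 1*(-1/149) = -1/149)
P(-13) - 426991 = -1/149 - 426991 = -63621660/149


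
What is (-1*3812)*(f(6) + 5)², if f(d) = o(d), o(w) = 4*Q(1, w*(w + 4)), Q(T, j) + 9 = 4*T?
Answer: -857700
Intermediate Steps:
Q(T, j) = -9 + 4*T
o(w) = -20 (o(w) = 4*(-9 + 4*1) = 4*(-9 + 4) = 4*(-5) = -20)
f(d) = -20
(-1*3812)*(f(6) + 5)² = (-1*3812)*(-20 + 5)² = -3812*(-15)² = -3812*225 = -857700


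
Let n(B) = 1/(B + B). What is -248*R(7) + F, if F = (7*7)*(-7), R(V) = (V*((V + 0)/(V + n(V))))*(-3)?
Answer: 158809/33 ≈ 4812.4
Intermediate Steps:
n(B) = 1/(2*B)
R(V) = -3*V²/(V + 1/(2*V)) (R(V) = (V*((V + 0)/(V + 1/(2*V))))*(-3) = (V*(V/(V + 1/(2*V))))*(-3) = (V²/(V + 1/(2*V)))*(-3) = -3*V²/(V + 1/(2*V)))
F = -343 (F = 49*(-7) = -343)
-248*R(7) + F = -(-1488)*7³/(1 + 2*7²) - 343 = -(-1488)*343/(1 + 2*49) - 343 = -(-1488)*343/(1 + 98) - 343 = -(-1488)*343/99 - 343 = -248*(-686/33) - 343 = 170128/33 - 343 = 158809/33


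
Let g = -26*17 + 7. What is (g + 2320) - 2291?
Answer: -406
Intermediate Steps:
g = -435 (g = -442 + 7 = -435)
(g + 2320) - 2291 = (-435 + 2320) - 2291 = 1885 - 2291 = -406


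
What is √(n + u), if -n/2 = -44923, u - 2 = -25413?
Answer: 7*√1315 ≈ 253.84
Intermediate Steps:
u = -25411 (u = 2 - 25413 = -25411)
n = 89846 (n = -2*(-44923) = 89846)
√(n + u) = √(89846 - 25411) = √64435 = 7*√1315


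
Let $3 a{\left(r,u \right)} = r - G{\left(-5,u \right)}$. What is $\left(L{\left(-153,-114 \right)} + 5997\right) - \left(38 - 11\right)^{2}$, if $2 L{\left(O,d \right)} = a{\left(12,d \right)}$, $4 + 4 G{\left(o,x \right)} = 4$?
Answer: $5270$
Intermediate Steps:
$G{\left(o,x \right)} = 0$ ($G{\left(o,x \right)} = -1 + \frac{1}{4} \cdot 4 = -1 + 1 = 0$)
$a{\left(r,u \right)} = \frac{r}{3}$ ($a{\left(r,u \right)} = \frac{r - 0}{3} = \frac{r + 0}{3} = \frac{r}{3}$)
$L{\left(O,d \right)} = 2$ ($L{\left(O,d \right)} = \frac{\frac{1}{3} \cdot 12}{2} = \frac{1}{2} \cdot 4 = 2$)
$\left(L{\left(-153,-114 \right)} + 5997\right) - \left(38 - 11\right)^{2} = \left(2 + 5997\right) - \left(38 - 11\right)^{2} = 5999 - 27^{2} = 5999 - 729 = 5270$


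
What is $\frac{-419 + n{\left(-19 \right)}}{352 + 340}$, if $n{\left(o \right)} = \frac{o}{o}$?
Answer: $- \frac{209}{346} \approx -0.60405$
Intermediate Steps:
$n{\left(o \right)} = 1$
$\frac{-419 + n{\left(-19 \right)}}{352 + 340} = \frac{-419 + 1}{352 + 340} = - \frac{418}{692} = \left(-418\right) \frac{1}{692} = - \frac{209}{346}$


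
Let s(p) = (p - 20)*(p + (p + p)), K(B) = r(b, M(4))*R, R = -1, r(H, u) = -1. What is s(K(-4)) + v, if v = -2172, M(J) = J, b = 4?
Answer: -2229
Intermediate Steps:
K(B) = 1 (K(B) = -1*(-1) = 1)
s(p) = 3*p*(-20 + p) (s(p) = (-20 + p)*(p + 2*p) = (-20 + p)*(3*p) = 3*p*(-20 + p))
s(K(-4)) + v = 3*1*(-20 + 1) - 2172 = 3*1*(-19) - 2172 = -57 - 2172 = -2229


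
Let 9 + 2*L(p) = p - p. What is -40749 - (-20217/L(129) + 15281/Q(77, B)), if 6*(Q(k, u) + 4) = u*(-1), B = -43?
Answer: -2853833/57 ≈ -50067.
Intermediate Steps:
L(p) = -9/2 (L(p) = -9/2 + (p - p)/2 = -9/2 + (½)*0 = -9/2 + 0 = -9/2)
Q(k, u) = -4 - u/6 (Q(k, u) = -4 + (u*(-1))/6 = -4 + (-u)/6 = -4 - u/6)
-40749 - (-20217/L(129) + 15281/Q(77, B)) = -40749 - (-20217/(-9/2) + 15281/(-4 - ⅙*(-43))) = -40749 - (-20217*(-2/9) + 15281/(-4 + 43/6)) = -40749 - (13478/3 + 15281/(19/6)) = -40749 - (13478/3 + 15281*(6/19)) = -40749 - (13478/3 + 91686/19) = -40749 - 1*531140/57 = -40749 - 531140/57 = -2853833/57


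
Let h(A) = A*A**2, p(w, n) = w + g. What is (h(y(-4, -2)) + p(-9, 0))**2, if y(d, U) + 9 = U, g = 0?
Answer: 1795600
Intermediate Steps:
p(w, n) = w (p(w, n) = w + 0 = w)
y(d, U) = -9 + U
h(A) = A**3
(h(y(-4, -2)) + p(-9, 0))**2 = ((-9 - 2)**3 - 9)**2 = ((-11)**3 - 9)**2 = (-1331 - 9)**2 = (-1340)**2 = 1795600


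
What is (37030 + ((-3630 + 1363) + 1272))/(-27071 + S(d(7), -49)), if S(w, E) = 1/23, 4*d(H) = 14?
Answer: -828805/622632 ≈ -1.3311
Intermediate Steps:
d(H) = 7/2 (d(H) = (1/4)*14 = 7/2)
S(w, E) = 1/23
(37030 + ((-3630 + 1363) + 1272))/(-27071 + S(d(7), -49)) = (37030 + ((-3630 + 1363) + 1272))/(-27071 + 1/23) = (37030 + (-2267 + 1272))/(-622632/23) = (37030 - 995)*(-23/622632) = 36035*(-23/622632) = -828805/622632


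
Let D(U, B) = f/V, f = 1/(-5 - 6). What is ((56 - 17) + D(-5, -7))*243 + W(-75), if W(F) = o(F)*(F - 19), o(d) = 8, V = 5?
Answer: 479632/55 ≈ 8720.6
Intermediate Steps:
f = -1/11 (f = 1/(-11) = -1/11 ≈ -0.090909)
D(U, B) = -1/55 (D(U, B) = -1/11/5 = -1/11*⅕ = -1/55)
W(F) = -152 + 8*F (W(F) = 8*(F - 19) = 8*(-19 + F) = -152 + 8*F)
((56 - 17) + D(-5, -7))*243 + W(-75) = ((56 - 17) - 1/55)*243 + (-152 + 8*(-75)) = (39 - 1/55)*243 + (-152 - 600) = (2144/55)*243 - 752 = 520992/55 - 752 = 479632/55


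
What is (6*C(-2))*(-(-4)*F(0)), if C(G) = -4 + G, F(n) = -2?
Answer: 288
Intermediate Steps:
(6*C(-2))*(-(-4)*F(0)) = (6*(-4 - 2))*(-(-4)*(-2)) = (6*(-6))*(-1*8) = -36*(-8) = 288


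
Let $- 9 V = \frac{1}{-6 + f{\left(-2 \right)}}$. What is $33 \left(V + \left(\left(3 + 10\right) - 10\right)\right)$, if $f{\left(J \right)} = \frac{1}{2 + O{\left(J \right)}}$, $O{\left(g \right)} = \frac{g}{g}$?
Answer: $\frac{1694}{17} \approx 99.647$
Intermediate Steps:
$O{\left(g \right)} = 1$
$f{\left(J \right)} = \frac{1}{3}$ ($f{\left(J \right)} = \frac{1}{2 + 1} = \frac{1}{3}$)
$V = \frac{1}{51}$ ($V = - \frac{1}{9 \left(-6 + \frac{1}{3}\right)} = - \frac{1}{9 \left(- \frac{17}{3}\right)} = \left(- \frac{1}{9}\right) \left(- \frac{3}{17}\right) = \frac{1}{51} \approx 0.019608$)
$33 \left(V + \left(\left(3 + 10\right) - 10\right)\right) = 33 \left(\frac{1}{51} + \left(\left(3 + 10\right) - 10\right)\right) = 33 \left(\frac{1}{51} + \left(13 - 10\right)\right) = 33 \left(\frac{1}{51} + 3\right) = 33 \cdot \frac{154}{51} = \frac{1694}{17}$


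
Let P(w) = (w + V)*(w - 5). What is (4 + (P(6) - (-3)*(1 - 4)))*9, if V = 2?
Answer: 27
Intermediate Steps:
P(w) = (-5 + w)*(2 + w) (P(w) = (w + 2)*(w - 5) = (2 + w)*(-5 + w) = (-5 + w)*(2 + w))
(4 + (P(6) - (-3)*(1 - 4)))*9 = (4 + ((-10 + 6² - 3*6) - (-3)*(1 - 4)))*9 = (4 + ((-10 + 36 - 18) - (-3)*(-3)))*9 = (4 + (8 - 1*9))*9 = (4 + (8 - 9))*9 = (4 - 1)*9 = 3*9 = 27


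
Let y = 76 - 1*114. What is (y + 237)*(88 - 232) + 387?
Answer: -28269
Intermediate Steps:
y = -38 (y = 76 - 114 = -38)
(y + 237)*(88 - 232) + 387 = (-38 + 237)*(88 - 232) + 387 = 199*(-144) + 387 = -28656 + 387 = -28269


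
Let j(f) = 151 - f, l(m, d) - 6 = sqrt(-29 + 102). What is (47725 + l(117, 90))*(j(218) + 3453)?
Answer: 161617166 + 3386*sqrt(73) ≈ 1.6165e+8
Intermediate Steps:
l(m, d) = 6 + sqrt(73) (l(m, d) = 6 + sqrt(-29 + 102) = 6 + sqrt(73))
(47725 + l(117, 90))*(j(218) + 3453) = (47725 + (6 + sqrt(73)))*((151 - 1*218) + 3453) = (47731 + sqrt(73))*((151 - 218) + 3453) = (47731 + sqrt(73))*(-67 + 3453) = (47731 + sqrt(73))*3386 = 161617166 + 3386*sqrt(73)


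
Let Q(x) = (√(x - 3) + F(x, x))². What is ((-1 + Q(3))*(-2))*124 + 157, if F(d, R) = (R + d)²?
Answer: -321003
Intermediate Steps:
Q(x) = (√(-3 + x) + 4*x²)² (Q(x) = (√(x - 3) + (x + x)²)² = (√(-3 + x) + (2*x)²)² = (√(-3 + x) + 4*x²)²)
((-1 + Q(3))*(-2))*124 + 157 = ((-1 + (√(-3 + 3) + 4*3²)²)*(-2))*124 + 157 = ((-1 + (√0 + 4*9)²)*(-2))*124 + 157 = ((-1 + (0 + 36)²)*(-2))*124 + 157 = ((-1 + 36²)*(-2))*124 + 157 = ((-1 + 1296)*(-2))*124 + 157 = (1295*(-2))*124 + 157 = -2590*124 + 157 = -321160 + 157 = -321003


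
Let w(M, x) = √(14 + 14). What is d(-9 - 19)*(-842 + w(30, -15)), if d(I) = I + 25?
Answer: 2526 - 6*√7 ≈ 2510.1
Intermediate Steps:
d(I) = 25 + I
w(M, x) = 2*√7 (w(M, x) = √28 = 2*√7)
d(-9 - 19)*(-842 + w(30, -15)) = (25 + (-9 - 19))*(-842 + 2*√7) = (25 - 28)*(-842 + 2*√7) = -3*(-842 + 2*√7) = 2526 - 6*√7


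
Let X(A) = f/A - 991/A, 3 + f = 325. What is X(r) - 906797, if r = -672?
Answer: -203122305/224 ≈ -9.0680e+5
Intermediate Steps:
f = 322 (f = -3 + 325 = 322)
X(A) = -669/A (X(A) = 322/A - 991/A = -669/A)
X(r) - 906797 = -669/(-672) - 906797 = -669*(-1/672) - 906797 = 223/224 - 906797 = -203122305/224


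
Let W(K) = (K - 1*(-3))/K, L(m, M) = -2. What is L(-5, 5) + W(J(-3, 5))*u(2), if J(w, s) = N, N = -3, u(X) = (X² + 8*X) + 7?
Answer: -2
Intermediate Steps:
u(X) = 7 + X² + 8*X
J(w, s) = -3
W(K) = (3 + K)/K (W(K) = (K + 3)/K = (3 + K)/K)
L(-5, 5) + W(J(-3, 5))*u(2) = -2 + ((3 - 3)/(-3))*(7 + 2² + 8*2) = -2 + (-⅓*0)*(7 + 4 + 16) = -2 + 0*27 = -2 + 0 = -2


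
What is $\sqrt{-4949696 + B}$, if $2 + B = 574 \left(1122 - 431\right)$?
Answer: $6 i \sqrt{126474} \approx 2133.8 i$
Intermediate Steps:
$B = 396632$ ($B = -2 + 574 \left(1122 - 431\right) = -2 + 574 \cdot 691 = -2 + 396634 = 396632$)
$\sqrt{-4949696 + B} = \sqrt{-4949696 + 396632} = \sqrt{-4553064} = 6 i \sqrt{126474}$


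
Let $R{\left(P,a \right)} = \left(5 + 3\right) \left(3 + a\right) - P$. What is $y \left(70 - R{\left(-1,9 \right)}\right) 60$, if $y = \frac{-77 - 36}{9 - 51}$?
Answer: $- \frac{30510}{7} \approx -4358.6$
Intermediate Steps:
$y = \frac{113}{42}$ ($y = - \frac{113}{-42} = \left(-113\right) \left(- \frac{1}{42}\right) = \frac{113}{42} \approx 2.6905$)
$R{\left(P,a \right)} = 24 - P + 8 a$ ($R{\left(P,a \right)} = 8 \left(3 + a\right) - P = \left(24 + 8 a\right) - P = 24 - P + 8 a$)
$y \left(70 - R{\left(-1,9 \right)}\right) 60 = \frac{113 \left(70 - \left(24 - -1 + 8 \cdot 9\right)\right)}{42} \cdot 60 = \frac{113 \left(70 - \left(24 + 1 + 72\right)\right)}{42} \cdot 60 = \frac{113 \left(70 - 97\right)}{42} \cdot 60 = \frac{113}{42} \left(-27\right) 60 = \left(- \frac{1017}{14}\right) 60 = - \frac{30510}{7}$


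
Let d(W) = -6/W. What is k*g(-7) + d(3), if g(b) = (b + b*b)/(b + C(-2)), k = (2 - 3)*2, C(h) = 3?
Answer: 19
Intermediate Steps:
k = -2 (k = -1*2 = -2)
g(b) = (b + b²)/(3 + b) (g(b) = (b + b*b)/(b + 3) = (b + b²)/(3 + b))
k*g(-7) + d(3) = -(-14)*(1 - 7)/(3 - 7) - 6/3 = -(-14)*(-6)/(-4) - 6*⅓ = -(-14)*(-1)*(-6)/4 - 2 = -2*(-21/2) - 2 = 21 - 2 = 19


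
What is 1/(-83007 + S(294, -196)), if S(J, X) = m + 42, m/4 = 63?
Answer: -1/82713 ≈ -1.2090e-5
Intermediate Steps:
m = 252 (m = 4*63 = 252)
S(J, X) = 294 (S(J, X) = 252 + 42 = 294)
1/(-83007 + S(294, -196)) = 1/(-83007 + 294) = 1/(-82713) = -1/82713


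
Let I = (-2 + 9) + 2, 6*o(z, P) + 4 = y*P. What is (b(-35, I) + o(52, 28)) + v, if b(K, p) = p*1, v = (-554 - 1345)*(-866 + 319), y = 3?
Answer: 3116326/3 ≈ 1.0388e+6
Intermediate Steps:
o(z, P) = -2/3 + P/2 (o(z, P) = -2/3 + (3*P)/6 = -2/3 + P/2)
I = 9 (I = 7 + 2 = 9)
v = 1038753 (v = -1899*(-547) = 1038753)
b(K, p) = p
(b(-35, I) + o(52, 28)) + v = (9 + (-2/3 + (1/2)*28)) + 1038753 = (9 + (-2/3 + 14)) + 1038753 = (9 + 40/3) + 1038753 = 67/3 + 1038753 = 3116326/3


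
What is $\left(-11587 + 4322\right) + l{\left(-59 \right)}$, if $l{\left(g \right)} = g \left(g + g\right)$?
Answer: $-303$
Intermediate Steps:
$l{\left(g \right)} = 2 g^{2}$ ($l{\left(g \right)} = g 2 g = 2 g^{2}$)
$\left(-11587 + 4322\right) + l{\left(-59 \right)} = \left(-11587 + 4322\right) + 2 \left(-59\right)^{2} = -7265 + 2 \cdot 3481 = -7265 + 6962 = -303$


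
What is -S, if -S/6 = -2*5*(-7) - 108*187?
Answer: -120756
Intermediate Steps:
S = 120756 (S = -6*(-2*5*(-7) - 108*187) = -6*(-10*(-7) - 20196) = -6*(70 - 20196) = -6*(-20126) = 120756)
-S = -1*120756 = -120756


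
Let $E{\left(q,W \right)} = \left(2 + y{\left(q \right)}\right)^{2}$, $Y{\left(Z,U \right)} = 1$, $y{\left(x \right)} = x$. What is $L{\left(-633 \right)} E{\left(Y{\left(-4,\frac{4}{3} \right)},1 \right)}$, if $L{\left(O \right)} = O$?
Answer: $-5697$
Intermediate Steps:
$E{\left(q,W \right)} = \left(2 + q\right)^{2}$
$L{\left(-633 \right)} E{\left(Y{\left(-4,\frac{4}{3} \right)},1 \right)} = - 633 \left(2 + 1\right)^{2} = - 633 \cdot 3^{2} = \left(-633\right) 9 = -5697$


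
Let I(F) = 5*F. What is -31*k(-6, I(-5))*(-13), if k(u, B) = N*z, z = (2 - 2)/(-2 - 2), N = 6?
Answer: 0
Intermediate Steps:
z = 0 (z = 0/(-4) = 0*(-1/4) = 0)
k(u, B) = 0 (k(u, B) = 6*0 = 0)
-31*k(-6, I(-5))*(-13) = -31*0*(-13) = 0*(-13) = 0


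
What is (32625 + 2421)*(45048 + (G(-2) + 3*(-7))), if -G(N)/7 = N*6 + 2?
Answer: 1580469462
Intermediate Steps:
G(N) = -14 - 42*N (G(N) = -7*(N*6 + 2) = -7*(6*N + 2) = -7*(2 + 6*N) = -14 - 42*N)
(32625 + 2421)*(45048 + (G(-2) + 3*(-7))) = (32625 + 2421)*(45048 + ((-14 - 42*(-2)) + 3*(-7))) = 35046*(45048 + ((-14 + 84) - 21)) = 35046*(45048 + (70 - 21)) = 35046*(45048 + 49) = 35046*45097 = 1580469462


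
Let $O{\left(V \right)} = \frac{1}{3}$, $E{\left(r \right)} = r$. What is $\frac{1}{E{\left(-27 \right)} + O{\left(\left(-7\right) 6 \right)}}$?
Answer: $- \frac{3}{80} \approx -0.0375$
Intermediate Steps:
$O{\left(V \right)} = \frac{1}{3}$
$\frac{1}{E{\left(-27 \right)} + O{\left(\left(-7\right) 6 \right)}} = \frac{1}{-27 + \frac{1}{3}} = \frac{1}{- \frac{80}{3}} = - \frac{3}{80}$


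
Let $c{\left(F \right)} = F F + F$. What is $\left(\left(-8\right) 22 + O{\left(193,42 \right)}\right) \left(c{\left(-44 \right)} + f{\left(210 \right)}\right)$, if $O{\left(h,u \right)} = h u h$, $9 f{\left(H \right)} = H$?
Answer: $\frac{8988364372}{3} \approx 2.9961 \cdot 10^{9}$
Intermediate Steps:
$f{\left(H \right)} = \frac{H}{9}$
$O{\left(h,u \right)} = u h^{2}$
$c{\left(F \right)} = F + F^{2}$ ($c{\left(F \right)} = F^{2} + F = F + F^{2}$)
$\left(\left(-8\right) 22 + O{\left(193,42 \right)}\right) \left(c{\left(-44 \right)} + f{\left(210 \right)}\right) = \left(\left(-8\right) 22 + 42 \cdot 193^{2}\right) \left(- 44 \left(1 - 44\right) + \frac{1}{9} \cdot 210\right) = \left(-176 + 42 \cdot 37249\right) \left(\left(-44\right) \left(-43\right) + \frac{70}{3}\right) = \left(-176 + 1564458\right) \left(1892 + \frac{70}{3}\right) = 1564282 \cdot \frac{5746}{3} = \frac{8988364372}{3}$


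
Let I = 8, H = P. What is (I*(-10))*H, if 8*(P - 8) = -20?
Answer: -440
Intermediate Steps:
P = 11/2 (P = 8 + (⅛)*(-20) = 8 - 5/2 = 11/2 ≈ 5.5000)
H = 11/2 ≈ 5.5000
(I*(-10))*H = (8*(-10))*(11/2) = -80*11/2 = -440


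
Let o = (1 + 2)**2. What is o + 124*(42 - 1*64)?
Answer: -2719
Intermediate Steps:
o = 9 (o = 3**2 = 9)
o + 124*(42 - 1*64) = 9 + 124*(42 - 1*64) = 9 + 124*(42 - 64) = 9 + 124*(-22) = 9 - 2728 = -2719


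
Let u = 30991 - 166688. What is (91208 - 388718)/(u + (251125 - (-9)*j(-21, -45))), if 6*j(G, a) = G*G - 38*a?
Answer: -198340/79103 ≈ -2.5074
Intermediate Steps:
j(G, a) = -19*a/3 + G²/6 (j(G, a) = (G*G - 38*a)/6 = (G² - 38*a)/6 = -19*a/3 + G²/6)
u = -135697
(91208 - 388718)/(u + (251125 - (-9)*j(-21, -45))) = (91208 - 388718)/(-135697 + (251125 - (-9)*(-19/3*(-45) + (⅙)*(-21)²))) = -297510/(-135697 + (251125 - (-9)*(285 + (⅙)*441))) = -297510/(-135697 + (251125 - (-9)*(285 + 147/2))) = -297510/(-135697 + (251125 - (-9)*717/2)) = -297510/(-135697 + (251125 - 1*(-6453/2))) = -297510/(-135697 + (251125 + 6453/2)) = -297510/(-135697 + 508703/2) = -297510/237309/2 = -297510*2/237309 = -198340/79103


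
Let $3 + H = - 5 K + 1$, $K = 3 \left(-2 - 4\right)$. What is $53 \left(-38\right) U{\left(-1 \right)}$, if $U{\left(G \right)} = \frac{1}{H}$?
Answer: $- \frac{1007}{44} \approx -22.886$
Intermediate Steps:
$K = -18$ ($K = 3 \left(-6\right) = -18$)
$H = 88$ ($H = -3 + \left(\left(-5\right) \left(-18\right) + 1\right) = -3 + \left(90 + 1\right) = -3 + 91 = 88$)
$U{\left(G \right)} = \frac{1}{88}$
$53 \left(-38\right) U{\left(-1 \right)} = 53 \left(-38\right) \frac{1}{88} = \left(-2014\right) \frac{1}{88} = - \frac{1007}{44}$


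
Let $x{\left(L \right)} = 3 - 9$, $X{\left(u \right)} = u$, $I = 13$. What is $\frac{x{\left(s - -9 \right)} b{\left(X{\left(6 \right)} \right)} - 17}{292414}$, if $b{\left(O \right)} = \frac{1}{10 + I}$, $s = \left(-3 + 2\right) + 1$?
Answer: $- \frac{397}{6725522} \approx -5.9029 \cdot 10^{-5}$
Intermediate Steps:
$s = 0$ ($s = -1 + 1 = 0$)
$b{\left(O \right)} = \frac{1}{23}$ ($b{\left(O \right)} = \frac{1}{10 + 13} = \frac{1}{23}$)
$x{\left(L \right)} = -6$ ($x{\left(L \right)} = 3 - 9 = -6$)
$\frac{x{\left(s - -9 \right)} b{\left(X{\left(6 \right)} \right)} - 17}{292414} = \frac{\left(-6\right) \frac{1}{23} - 17}{292414} = \left(- \frac{6}{23} - 17\right) \frac{1}{292414} = \left(- \frac{397}{23}\right) \frac{1}{292414} = - \frac{397}{6725522}$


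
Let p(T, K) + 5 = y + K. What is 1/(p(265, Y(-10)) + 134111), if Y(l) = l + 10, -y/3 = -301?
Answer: 1/135009 ≈ 7.4069e-6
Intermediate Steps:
y = 903 (y = -3*(-301) = 903)
Y(l) = 10 + l
p(T, K) = 898 + K (p(T, K) = -5 + (903 + K) = 898 + K)
1/(p(265, Y(-10)) + 134111) = 1/((898 + (10 - 10)) + 134111) = 1/((898 + 0) + 134111) = 1/(898 + 134111) = 1/135009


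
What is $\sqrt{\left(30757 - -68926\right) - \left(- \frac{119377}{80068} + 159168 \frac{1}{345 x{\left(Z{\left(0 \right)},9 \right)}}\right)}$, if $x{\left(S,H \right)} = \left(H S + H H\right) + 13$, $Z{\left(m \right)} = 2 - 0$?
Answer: $\frac{\sqrt{103528370670060806645}}{32227370} \approx 315.72$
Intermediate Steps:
$Z{\left(m \right)} = 2$ ($Z{\left(m \right)} = 2 + 0 = 2$)
$x{\left(S,H \right)} = 13 + H^{2} + H S$ ($x{\left(S,H \right)} = \left(H S + H^{2}\right) + 13 = \left(H^{2} + H S\right) + 13 = 13 + H^{2} + H S$)
$\sqrt{\left(30757 - -68926\right) - \left(- \frac{119377}{80068} + 159168 \frac{1}{345 x{\left(Z{\left(0 \right)},9 \right)}}\right)} = \sqrt{\left(30757 - -68926\right) - \left(- \frac{119377}{80068} + 159168 \frac{1}{345 \left(13 + 9^{2} + 9 \cdot 2\right)}\right)} = \sqrt{\left(30757 + 68926\right) - \left(- \frac{119377}{80068} + \frac{159168}{345 \left(13 + 81 + 18\right)}\right)} = \sqrt{99683 + \left(\frac{119377}{80068} - \frac{159168}{345 \cdot 112}\right)} = \sqrt{99683 + \left(\frac{119377}{80068} - \frac{159168}{38640}\right)} = \sqrt{99683 + \left(\frac{119377}{80068} - \frac{3316}{805}\right)} = \sqrt{99683 - \frac{169407003}{64454740}} = \sqrt{\frac{6424872440417}{64454740}} = \frac{\sqrt{103528370670060806645}}{32227370}$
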